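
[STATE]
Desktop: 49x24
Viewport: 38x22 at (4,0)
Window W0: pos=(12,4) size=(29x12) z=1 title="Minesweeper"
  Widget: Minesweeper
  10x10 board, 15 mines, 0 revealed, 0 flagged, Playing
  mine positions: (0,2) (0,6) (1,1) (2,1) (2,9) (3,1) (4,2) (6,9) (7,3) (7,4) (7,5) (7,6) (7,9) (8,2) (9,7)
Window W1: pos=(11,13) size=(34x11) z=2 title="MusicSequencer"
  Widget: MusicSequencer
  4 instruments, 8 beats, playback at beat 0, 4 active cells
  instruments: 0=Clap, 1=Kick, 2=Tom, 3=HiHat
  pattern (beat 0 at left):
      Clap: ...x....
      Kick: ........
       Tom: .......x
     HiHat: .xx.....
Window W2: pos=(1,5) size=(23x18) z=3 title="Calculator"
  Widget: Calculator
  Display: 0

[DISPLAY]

                                      
                                      
                                      
                                      
        ┏━━━━━━━━━━━━━━━━━━━━━━━━━━━┓ 
━━━━━━━━━━━━━━━━━━━┓r               ┃ 
alculator          ┃────────────────┨ 
───────────────────┨                ┃ 
                  0┃                ┃ 
──┬───┬───┬───┐    ┃                ┃ 
7 │ 8 │ 9 │ ÷ │    ┃                ┃ 
──┼───┼───┼───┤    ┃                ┃ 
4 │ 5 │ 6 │ × │    ┃                ┃ 
──┼───┼───┼───┤    ┃━━━━━━━━━━━━━━━━━━
1 │ 2 │ 3 │ - │    ┃cer               
──┼───┼───┼───┤    ┃──────────────────
0 │ . │ = │ + │    ┃67                
──┼───┼───┼───┤    ┃··                
C │ MC│ MR│ M+│    ┃··                
──┴───┴───┴───┘    ┃·█                
                   ┃··                
                   ┃                  


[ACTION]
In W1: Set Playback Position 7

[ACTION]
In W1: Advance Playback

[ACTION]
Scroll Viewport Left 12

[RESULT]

                                      
                                      
                                      
                                      
            ┏━━━━━━━━━━━━━━━━━━━━━━━━━
 ┏━━━━━━━━━━━━━━━━━━━━━┓r             
 ┃ Calculator          ┃──────────────
 ┠─────────────────────┨              
 ┃                    0┃              
 ┃┌───┬───┬───┬───┐    ┃              
 ┃│ 7 │ 8 │ 9 │ ÷ │    ┃              
 ┃├───┼───┼───┼───┤    ┃              
 ┃│ 4 │ 5 │ 6 │ × │    ┃              
 ┃├───┼───┼───┼───┤    ┃━━━━━━━━━━━━━━
 ┃│ 1 │ 2 │ 3 │ - │    ┃cer           
 ┃├───┼───┼───┼───┤    ┃──────────────
 ┃│ 0 │ . │ = │ + │    ┃67            
 ┃├───┼───┼───┼───┤    ┃··            
 ┃│ C │ MC│ MR│ M+│    ┃··            
 ┃└───┴───┴───┴───┘    ┃·█            
 ┃                     ┃··            
 ┃                     ┃              


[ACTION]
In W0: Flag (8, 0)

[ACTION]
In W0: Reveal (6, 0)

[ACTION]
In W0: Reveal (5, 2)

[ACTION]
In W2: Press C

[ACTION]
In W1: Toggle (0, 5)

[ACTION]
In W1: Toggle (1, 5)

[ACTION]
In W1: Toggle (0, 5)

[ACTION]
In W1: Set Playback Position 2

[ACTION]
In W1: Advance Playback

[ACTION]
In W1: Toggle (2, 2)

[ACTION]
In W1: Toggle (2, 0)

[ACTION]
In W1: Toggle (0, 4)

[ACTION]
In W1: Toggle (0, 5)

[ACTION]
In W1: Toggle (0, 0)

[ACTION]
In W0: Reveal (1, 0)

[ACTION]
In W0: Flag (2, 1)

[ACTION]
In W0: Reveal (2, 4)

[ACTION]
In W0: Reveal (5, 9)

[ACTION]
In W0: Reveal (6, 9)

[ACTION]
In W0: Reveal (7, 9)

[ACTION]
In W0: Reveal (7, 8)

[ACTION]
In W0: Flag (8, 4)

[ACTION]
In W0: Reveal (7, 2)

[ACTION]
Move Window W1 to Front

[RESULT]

                                      
                                      
                                      
                                      
            ┏━━━━━━━━━━━━━━━━━━━━━━━━━
 ┏━━━━━━━━━━━━━━━━━━━━━┓r             
 ┃ Calculator          ┃──────────────
 ┠─────────────────────┨              
 ┃                    0┃              
 ┃┌───┬───┬───┬───┐    ┃              
 ┃│ 7 │ 8 │ 9 │ ÷ │    ┃              
 ┃├───┼───┼───┼───┤    ┃              
 ┃│ 4 │ 5 │ 6 │ × │    ┃              
 ┃├───┼───┼┏━━━━━━━━━━━━━━━━━━━━━━━━━━
 ┃│ 1 │ 2 │┃ MusicSequencer           
 ┃├───┼───┼┠──────────────────────────
 ┃│ 0 │ . │┃      012▼4567            
 ┃├───┼───┼┃  Clap█··███··            
 ┃│ C │ MC│┃  Kick·····█··            
 ┃└───┴───┴┃   Tom█·█····█            
 ┃         ┃ HiHat·██·····            
 ┃         ┃                          


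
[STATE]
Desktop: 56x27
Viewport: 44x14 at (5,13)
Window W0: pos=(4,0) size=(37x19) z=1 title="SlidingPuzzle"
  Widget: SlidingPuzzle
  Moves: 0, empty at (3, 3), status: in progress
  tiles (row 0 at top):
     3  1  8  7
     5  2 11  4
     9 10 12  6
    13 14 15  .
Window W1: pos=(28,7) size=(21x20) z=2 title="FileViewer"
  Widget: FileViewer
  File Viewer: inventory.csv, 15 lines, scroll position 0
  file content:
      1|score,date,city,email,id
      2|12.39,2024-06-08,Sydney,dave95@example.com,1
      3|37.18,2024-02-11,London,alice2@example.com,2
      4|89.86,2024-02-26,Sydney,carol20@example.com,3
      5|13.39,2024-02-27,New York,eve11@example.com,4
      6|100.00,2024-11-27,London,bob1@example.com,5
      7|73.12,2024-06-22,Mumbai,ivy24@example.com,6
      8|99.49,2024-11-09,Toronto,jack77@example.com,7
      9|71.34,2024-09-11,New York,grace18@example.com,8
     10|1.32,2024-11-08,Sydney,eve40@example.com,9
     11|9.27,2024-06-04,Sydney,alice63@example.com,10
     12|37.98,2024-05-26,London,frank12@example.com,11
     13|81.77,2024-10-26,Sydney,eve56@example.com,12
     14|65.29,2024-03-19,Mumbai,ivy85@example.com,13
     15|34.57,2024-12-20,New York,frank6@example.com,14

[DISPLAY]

                       ┃89.86,2024-02-26,S░┃
                       ┃13.39,2024-02-27,N░┃
                       ┃100.00,2024-11-27,░┃
                       ┃73.12,2024-06-22,M░┃
                       ┃99.49,2024-11-09,T░┃
━━━━━━━━━━━━━━━━━━━━━━━┃71.34,2024-09-11,N░┃
                       ┃1.32,2024-11-08,Sy░┃
                       ┃9.27,2024-06-04,Sy░┃
                       ┃37.98,2024-05-26,L░┃
                       ┃81.77,2024-10-26,S░┃
                       ┃65.29,2024-03-19,M░┃
                       ┃34.57,2024-12-20,N░┃
                       ┃                  ▼┃
                       ┗━━━━━━━━━━━━━━━━━━━┛


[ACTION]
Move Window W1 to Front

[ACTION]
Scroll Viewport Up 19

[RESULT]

━━━━━━━━━━━━━━━━━━━━━━━━━━━━━━━━━━━┓        
 SlidingPuzzle                     ┃        
───────────────────────────────────┨        
┌────┬────┬────┬────┐              ┃        
│  3 │  1 │  8 │  7 │              ┃        
├────┼────┼────┼────┤              ┃        
│  5 │  2 │ 11 │  4 │              ┃        
├────┼────┼────┼────┤  ┏━━━━━━━━━━━━━━━━━━━┓
│  9 │ 10 │ 12 │  6 │  ┃ FileViewer        ┃
├────┼────┼────┼────┤  ┠───────────────────┨
│ 13 │ 14 │ 15 │    │  ┃score,date,city,em▲┃
└────┴────┴────┴────┘  ┃12.39,2024-06-08,S█┃
Moves: 0               ┃37.18,2024-02-11,L░┃
                       ┃89.86,2024-02-26,S░┃


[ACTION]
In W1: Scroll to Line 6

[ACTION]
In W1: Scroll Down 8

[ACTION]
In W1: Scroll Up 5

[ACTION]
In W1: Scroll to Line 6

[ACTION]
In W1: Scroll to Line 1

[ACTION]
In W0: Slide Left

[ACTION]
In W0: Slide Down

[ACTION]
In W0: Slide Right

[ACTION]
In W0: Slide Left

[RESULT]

━━━━━━━━━━━━━━━━━━━━━━━━━━━━━━━━━━━┓        
 SlidingPuzzle                     ┃        
───────────────────────────────────┨        
┌────┬────┬────┬────┐              ┃        
│  3 │  1 │  8 │  7 │              ┃        
├────┼────┼────┼────┤              ┃        
│  5 │  2 │ 11 │  4 │              ┃        
├────┼────┼────┼────┤  ┏━━━━━━━━━━━━━━━━━━━┓
│  9 │ 10 │ 12 │    │  ┃ FileViewer        ┃
├────┼────┼────┼────┤  ┠───────────────────┨
│ 13 │ 14 │ 15 │  6 │  ┃score,date,city,em▲┃
└────┴────┴────┴────┘  ┃12.39,2024-06-08,S█┃
Moves: 3               ┃37.18,2024-02-11,L░┃
                       ┃89.86,2024-02-26,S░┃


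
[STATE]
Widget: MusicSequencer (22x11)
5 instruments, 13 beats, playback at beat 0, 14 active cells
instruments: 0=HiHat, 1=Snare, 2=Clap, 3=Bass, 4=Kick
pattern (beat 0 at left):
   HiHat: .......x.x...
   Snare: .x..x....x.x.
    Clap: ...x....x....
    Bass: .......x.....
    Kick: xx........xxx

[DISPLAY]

      ▼123456789012   
 HiHat·······█·█···   
 Snare·█··█····█·█·   
  Clap···█····█····   
  Bass·······█·····   
  Kick██········███   
                      
                      
                      
                      
                      


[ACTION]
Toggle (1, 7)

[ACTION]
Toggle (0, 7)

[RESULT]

      ▼123456789012   
 HiHat·········█···   
 Snare·█··█··█·█·█·   
  Clap···█····█····   
  Bass·······█·····   
  Kick██········███   
                      
                      
                      
                      
                      


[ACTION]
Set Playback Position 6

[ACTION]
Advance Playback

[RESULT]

      0123456▼89012   
 HiHat·········█···   
 Snare·█··█··█·█·█·   
  Clap···█····█····   
  Bass·······█·····   
  Kick██········███   
                      
                      
                      
                      
                      


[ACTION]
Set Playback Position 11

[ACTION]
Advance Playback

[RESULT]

      012345678901▼   
 HiHat·········█···   
 Snare·█··█··█·█·█·   
  Clap···█····█····   
  Bass·······█·····   
  Kick██········███   
                      
                      
                      
                      
                      


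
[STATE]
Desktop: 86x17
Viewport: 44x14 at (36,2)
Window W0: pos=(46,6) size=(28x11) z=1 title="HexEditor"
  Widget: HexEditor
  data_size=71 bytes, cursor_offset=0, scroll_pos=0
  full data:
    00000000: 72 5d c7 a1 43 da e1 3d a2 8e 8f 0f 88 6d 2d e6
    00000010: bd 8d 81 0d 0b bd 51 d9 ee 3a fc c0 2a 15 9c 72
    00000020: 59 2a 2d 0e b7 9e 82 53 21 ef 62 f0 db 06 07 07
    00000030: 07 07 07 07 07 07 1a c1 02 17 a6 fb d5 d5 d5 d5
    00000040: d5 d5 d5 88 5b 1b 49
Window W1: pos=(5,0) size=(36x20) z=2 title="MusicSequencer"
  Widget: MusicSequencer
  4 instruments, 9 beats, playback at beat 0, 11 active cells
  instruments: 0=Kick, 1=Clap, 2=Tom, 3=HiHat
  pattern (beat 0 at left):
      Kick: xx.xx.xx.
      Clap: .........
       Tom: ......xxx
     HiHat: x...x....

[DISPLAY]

────┨                                       
    ┃                                       
    ┃                                       
    ┃                                       
    ┃     ┏━━━━━━━━━━━━━━━━━━━━━━━━━━┓      
    ┃     ┃ HexEditor                ┃      
    ┃     ┠──────────────────────────┨      
    ┃     ┃00000000  72 5d c7 a1 43 d┃      
    ┃     ┃00000010  bd 8d 81 0d 0b b┃      
    ┃     ┃00000020  59 2a 2d 0e b7 9┃      
    ┃     ┃00000030  07 07 07 07 07 0┃      
    ┃     ┃00000040  d5 d5 d5 88 5b 1┃      
    ┃     ┃                          ┃      
    ┃     ┃                          ┃      


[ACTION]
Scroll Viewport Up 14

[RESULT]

━━━━┓                                       
    ┃                                       
────┨                                       
    ┃                                       
    ┃                                       
    ┃                                       
    ┃     ┏━━━━━━━━━━━━━━━━━━━━━━━━━━┓      
    ┃     ┃ HexEditor                ┃      
    ┃     ┠──────────────────────────┨      
    ┃     ┃00000000  72 5d c7 a1 43 d┃      
    ┃     ┃00000010  bd 8d 81 0d 0b b┃      
    ┃     ┃00000020  59 2a 2d 0e b7 9┃      
    ┃     ┃00000030  07 07 07 07 07 0┃      
    ┃     ┃00000040  d5 d5 d5 88 5b 1┃      


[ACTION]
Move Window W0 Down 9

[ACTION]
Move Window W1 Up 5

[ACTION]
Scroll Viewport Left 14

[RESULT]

━━━━━━━━━━━━━━━━━━┓                         
                  ┃                         
──────────────────┨                         
                  ┃                         
                  ┃                         
                  ┃                         
                  ┃     ┏━━━━━━━━━━━━━━━━━━━
                  ┃     ┃ HexEditor         
                  ┃     ┠───────────────────
                  ┃     ┃00000000  72 5d c7 
                  ┃     ┃00000010  bd 8d 81 
                  ┃     ┃00000020  59 2a 2d 
                  ┃     ┃00000030  07 07 07 
                  ┃     ┃00000040  d5 d5 d5 


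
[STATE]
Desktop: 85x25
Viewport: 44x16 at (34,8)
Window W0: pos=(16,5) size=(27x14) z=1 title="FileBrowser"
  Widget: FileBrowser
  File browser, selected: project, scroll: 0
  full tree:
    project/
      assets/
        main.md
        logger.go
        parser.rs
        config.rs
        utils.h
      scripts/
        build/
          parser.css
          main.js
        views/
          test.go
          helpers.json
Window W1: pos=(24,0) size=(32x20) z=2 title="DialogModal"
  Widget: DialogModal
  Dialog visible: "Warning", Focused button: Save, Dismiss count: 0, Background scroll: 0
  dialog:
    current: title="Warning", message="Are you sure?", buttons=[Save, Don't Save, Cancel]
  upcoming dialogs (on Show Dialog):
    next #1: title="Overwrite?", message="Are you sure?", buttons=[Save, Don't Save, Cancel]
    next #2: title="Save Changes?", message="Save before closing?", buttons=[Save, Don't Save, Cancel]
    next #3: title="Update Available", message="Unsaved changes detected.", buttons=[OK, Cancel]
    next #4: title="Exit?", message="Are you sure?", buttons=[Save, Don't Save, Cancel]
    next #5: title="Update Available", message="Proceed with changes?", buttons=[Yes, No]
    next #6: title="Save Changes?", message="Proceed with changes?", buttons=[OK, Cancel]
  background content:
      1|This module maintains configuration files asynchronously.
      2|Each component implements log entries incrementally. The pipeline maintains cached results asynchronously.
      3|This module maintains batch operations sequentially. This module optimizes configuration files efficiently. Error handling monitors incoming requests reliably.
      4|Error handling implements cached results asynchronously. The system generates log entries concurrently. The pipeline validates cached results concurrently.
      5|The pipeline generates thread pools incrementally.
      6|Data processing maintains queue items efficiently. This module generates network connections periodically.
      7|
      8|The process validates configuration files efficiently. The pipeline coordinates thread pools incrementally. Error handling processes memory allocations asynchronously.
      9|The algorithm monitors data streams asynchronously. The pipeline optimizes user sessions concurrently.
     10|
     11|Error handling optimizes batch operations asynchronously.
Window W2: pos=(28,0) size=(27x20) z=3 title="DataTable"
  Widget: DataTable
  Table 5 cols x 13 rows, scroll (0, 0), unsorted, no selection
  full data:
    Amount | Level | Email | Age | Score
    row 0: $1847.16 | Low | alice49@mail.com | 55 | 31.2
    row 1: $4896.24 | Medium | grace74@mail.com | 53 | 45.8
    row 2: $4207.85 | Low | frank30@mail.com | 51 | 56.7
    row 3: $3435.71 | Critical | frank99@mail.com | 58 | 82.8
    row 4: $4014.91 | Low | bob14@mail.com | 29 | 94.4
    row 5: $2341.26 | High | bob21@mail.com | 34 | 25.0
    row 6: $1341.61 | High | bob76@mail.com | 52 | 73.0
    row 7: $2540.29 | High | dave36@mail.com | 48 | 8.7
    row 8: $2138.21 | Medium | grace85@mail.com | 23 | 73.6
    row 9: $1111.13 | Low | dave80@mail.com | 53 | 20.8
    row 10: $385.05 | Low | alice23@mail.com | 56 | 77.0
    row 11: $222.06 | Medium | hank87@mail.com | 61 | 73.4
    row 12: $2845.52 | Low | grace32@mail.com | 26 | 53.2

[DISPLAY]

.71│Critical│frank99┃┃                      
.91│Low     │bob14@m┃┃                      
.26│High    │bob21@m┃┃                      
.61│High    │bob76@m┃┃                      
.29│High    │dave36@┃┃                      
.21│Medium  │grace85┃┃                      
.13│Low     │dave80@┃┃                      
05 │Low     │alice23┃┃                      
06 │Medium  │hank87@┃┃                      
.52│Low     │grace32┃┃                      
                    ┃┃                      
━━━━━━━━━━━━━━━━━━━━┛┛                      
                                            
                                            
                                            
                                            


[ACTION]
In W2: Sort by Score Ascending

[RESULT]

.16│Low     │alice49┃┃                      
.24│Medium  │grace74┃┃                      
.52│Low     │grace32┃┃                      
.85│Low     │frank30┃┃                      
.61│High    │bob76@m┃┃                      
06 │Medium  │hank87@┃┃                      
.21│Medium  │grace85┃┃                      
05 │Low     │alice23┃┃                      
.71│Critical│frank99┃┃                      
.91│Low     │bob14@m┃┃                      
                    ┃┃                      
━━━━━━━━━━━━━━━━━━━━┛┛                      
                                            
                                            
                                            
                                            


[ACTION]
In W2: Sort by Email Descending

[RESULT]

.52│Low     │grace32┃┃                      
.71│Critical│frank99┃┃                      
.85│Low     │frank30┃┃                      
.13│Low     │dave80@┃┃                      
.29│High    │dave36@┃┃                      
.61│High    │bob76@m┃┃                      
.26│High    │bob21@m┃┃                      
.91│Low     │bob14@m┃┃                      
.16│Low     │alice49┃┃                      
05 │Low     │alice23┃┃                      
                    ┃┃                      
━━━━━━━━━━━━━━━━━━━━┛┛                      
                                            
                                            
                                            
                                            


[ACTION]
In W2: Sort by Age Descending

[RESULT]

.16│Low     │alice49┃┃                      
.24│Medium  │grace74┃┃                      
.13│Low     │dave80@┃┃                      
.61│High    │bob76@m┃┃                      
.85│Low     │frank30┃┃                      
.29│High    │dave36@┃┃                      
.26│High    │bob21@m┃┃                      
.91│Low     │bob14@m┃┃                      
.52│Low     │grace32┃┃                      
.21│Medium  │grace85┃┃                      
                    ┃┃                      
━━━━━━━━━━━━━━━━━━━━┛┛                      
                                            
                                            
                                            
                                            


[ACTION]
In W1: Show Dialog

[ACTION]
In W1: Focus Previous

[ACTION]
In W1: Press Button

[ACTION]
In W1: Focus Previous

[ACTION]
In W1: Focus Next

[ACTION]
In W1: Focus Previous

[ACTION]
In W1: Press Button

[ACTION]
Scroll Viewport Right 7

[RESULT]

     │alice49┃┃                             
ium  │grace74┃┃                             
     │dave80@┃┃                             
h    │bob76@m┃┃                             
     │frank30┃┃                             
h    │dave36@┃┃                             
h    │bob21@m┃┃                             
     │bob14@m┃┃                             
     │grace32┃┃                             
ium  │grace85┃┃                             
             ┃┃                             
━━━━━━━━━━━━━┛┛                             
                                            
                                            
                                            
                                            


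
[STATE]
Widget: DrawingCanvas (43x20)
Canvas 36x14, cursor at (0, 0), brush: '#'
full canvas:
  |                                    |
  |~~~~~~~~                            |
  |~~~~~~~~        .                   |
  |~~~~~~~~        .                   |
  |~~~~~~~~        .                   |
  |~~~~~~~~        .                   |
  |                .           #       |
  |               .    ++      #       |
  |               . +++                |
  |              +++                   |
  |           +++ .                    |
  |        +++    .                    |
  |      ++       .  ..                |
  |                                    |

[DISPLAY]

+                                          
~~~~~~~~                                   
~~~~~~~~        .                          
~~~~~~~~        .                          
~~~~~~~~        .                          
~~~~~~~~        .                          
                .           #              
               .    ++      #              
               . +++                       
              +++                          
           +++ .                           
        +++    .                           
      ++       .  ..                       
                                           
                                           
                                           
                                           
                                           
                                           
                                           


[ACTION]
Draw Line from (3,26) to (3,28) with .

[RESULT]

+                                          
~~~~~~~~                                   
~~~~~~~~        .                          
~~~~~~~~        .         ...              
~~~~~~~~        .                          
~~~~~~~~        .                          
                .           #              
               .    ++      #              
               . +++                       
              +++                          
           +++ .                           
        +++    .                           
      ++       .  ..                       
                                           
                                           
                                           
                                           
                                           
                                           
                                           


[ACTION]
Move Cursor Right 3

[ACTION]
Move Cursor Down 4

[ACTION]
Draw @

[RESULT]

                                           
~~~~~~~~                                   
~~~~~~~~        .                          
~~~~~~~~        .         ...              
~~~@~~~~        .                          
~~~~~~~~        .                          
                .           #              
               .    ++      #              
               . +++                       
              +++                          
           +++ .                           
        +++    .                           
      ++       .  ..                       
                                           
                                           
                                           
                                           
                                           
                                           
                                           


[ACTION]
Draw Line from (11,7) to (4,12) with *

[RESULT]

                                           
~~~~~~~~                                   
~~~~~~~~        .                          
~~~~~~~~        .         ...              
~~~@~~~~    *   .                          
~~~~~~~~   *    .                          
           *    .           #              
          *    .    ++      #              
         *     . +++                       
        *     +++                          
        *  +++ .                           
       *+++    .                           
      ++       .  ..                       
                                           
                                           
                                           
                                           
                                           
                                           
                                           


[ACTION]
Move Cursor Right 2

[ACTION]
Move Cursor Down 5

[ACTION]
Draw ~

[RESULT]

                                           
~~~~~~~~                                   
~~~~~~~~        .                          
~~~~~~~~        .         ...              
~~~@~~~~    *   .                          
~~~~~~~~   *    .                          
           *    .           #              
          *    .    ++      #              
         *     . +++                       
     ~  *     +++                          
        *  +++ .                           
       *+++    .                           
      ++       .  ..                       
                                           
                                           
                                           
                                           
                                           
                                           
                                           


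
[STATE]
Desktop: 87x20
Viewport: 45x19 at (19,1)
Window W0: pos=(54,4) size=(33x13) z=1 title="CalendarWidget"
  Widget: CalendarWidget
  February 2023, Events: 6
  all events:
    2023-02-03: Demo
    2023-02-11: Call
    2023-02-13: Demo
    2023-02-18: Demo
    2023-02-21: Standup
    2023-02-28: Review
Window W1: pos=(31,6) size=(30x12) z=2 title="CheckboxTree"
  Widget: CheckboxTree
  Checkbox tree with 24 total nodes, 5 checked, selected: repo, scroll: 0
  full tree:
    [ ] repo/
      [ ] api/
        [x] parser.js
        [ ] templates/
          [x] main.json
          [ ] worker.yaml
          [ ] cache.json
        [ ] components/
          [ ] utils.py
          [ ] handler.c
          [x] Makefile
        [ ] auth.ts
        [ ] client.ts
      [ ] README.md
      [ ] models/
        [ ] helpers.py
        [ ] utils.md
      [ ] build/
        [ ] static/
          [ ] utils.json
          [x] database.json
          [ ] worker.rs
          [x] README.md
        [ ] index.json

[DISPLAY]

                                             
                                             
                                             
                                   ┏━━━━━━━━━
                                   ┃ Calendar
            ┏━━━━━━━━━━━━━━━━━━━━━━━━━━━━┓───
            ┃ CheckboxTree               ┃   
            ┠────────────────────────────┨We 
            ┃>[-] repo/                  ┃ 1 
            ┃   [-] api/                 ┃ 8 
            ┃     [x] parser.js          ┃ 15
            ┃     [-] templates/         ┃ 22
            ┃       [x] main.json        ┃   
            ┃       [ ] worker.yaml      ┃   
            ┃       [ ] cache.json       ┃   
            ┃     [-] components/        ┃━━━
            ┗━━━━━━━━━━━━━━━━━━━━━━━━━━━━┛   
                                             
                                             


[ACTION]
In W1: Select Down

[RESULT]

                                             
                                             
                                             
                                   ┏━━━━━━━━━
                                   ┃ Calendar
            ┏━━━━━━━━━━━━━━━━━━━━━━━━━━━━┓───
            ┃ CheckboxTree               ┃   
            ┠────────────────────────────┨We 
            ┃ [-] repo/                  ┃ 1 
            ┃>  [-] api/                 ┃ 8 
            ┃     [x] parser.js          ┃ 15
            ┃     [-] templates/         ┃ 22
            ┃       [x] main.json        ┃   
            ┃       [ ] worker.yaml      ┃   
            ┃       [ ] cache.json       ┃   
            ┃     [-] components/        ┃━━━
            ┗━━━━━━━━━━━━━━━━━━━━━━━━━━━━┛   
                                             
                                             


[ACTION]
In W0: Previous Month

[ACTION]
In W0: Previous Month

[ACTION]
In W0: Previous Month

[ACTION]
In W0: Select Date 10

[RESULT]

                                             
                                             
                                             
                                   ┏━━━━━━━━━
                                   ┃ Calendar
            ┏━━━━━━━━━━━━━━━━━━━━━━━━━━━━┓───
            ┃ CheckboxTree               ┃   
            ┠────────────────────────────┨We 
            ┃ [-] repo/                  ┃ 2 
            ┃>  [-] api/                 ┃ 9 
            ┃     [x] parser.js          ┃16 
            ┃     [-] templates/         ┃23 
            ┃       [x] main.json        ┃30 
            ┃       [ ] worker.yaml      ┃   
            ┃       [ ] cache.json       ┃   
            ┃     [-] components/        ┃━━━
            ┗━━━━━━━━━━━━━━━━━━━━━━━━━━━━┛   
                                             
                                             


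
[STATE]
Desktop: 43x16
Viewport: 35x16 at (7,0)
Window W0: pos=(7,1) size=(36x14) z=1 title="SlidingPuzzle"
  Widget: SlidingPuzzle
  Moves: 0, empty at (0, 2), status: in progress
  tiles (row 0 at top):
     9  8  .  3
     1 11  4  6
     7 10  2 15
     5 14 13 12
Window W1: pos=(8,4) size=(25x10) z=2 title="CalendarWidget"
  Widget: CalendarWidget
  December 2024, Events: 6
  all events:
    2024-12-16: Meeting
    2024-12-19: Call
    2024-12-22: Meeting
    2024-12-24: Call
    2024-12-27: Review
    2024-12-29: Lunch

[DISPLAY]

                                   
┏━━━━━━━━━━━━━━━━━━━━━━━━━━━━━━━━━━
┃ SlidingPuzzle                    
┠──────────────────────────────────
┃┏━━━━━━━━━━━━━━━━━━━━━━━┓         
┃┃ CalendarWidget        ┃         
┃┠───────────────────────┨         
┃┃     December 2024     ┃         
┃┃Mo Tu We Th Fr Sa Su   ┃         
┃┃                   1   ┃         
┃┃ 2  3  4  5  6  7  8   ┃         
┃┃ 9 10 11 12 13 14 15   ┃         
┃┃16* 17 18 19* 20 21 22*┃         
┃┗━━━━━━━━━━━━━━━━━━━━━━━┛         
┗━━━━━━━━━━━━━━━━━━━━━━━━━━━━━━━━━━
                                   


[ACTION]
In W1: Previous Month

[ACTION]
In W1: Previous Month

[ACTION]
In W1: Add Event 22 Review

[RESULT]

                                   
┏━━━━━━━━━━━━━━━━━━━━━━━━━━━━━━━━━━
┃ SlidingPuzzle                    
┠──────────────────────────────────
┃┏━━━━━━━━━━━━━━━━━━━━━━━┓         
┃┃ CalendarWidget        ┃         
┃┠───────────────────────┨         
┃┃      October 2024     ┃         
┃┃Mo Tu We Th Fr Sa Su   ┃         
┃┃    1  2  3  4  5  6   ┃         
┃┃ 7  8  9 10 11 12 13   ┃         
┃┃14 15 16 17 18 19 20   ┃         
┃┃21 22* 23 24 25 26 27  ┃         
┃┗━━━━━━━━━━━━━━━━━━━━━━━┛         
┗━━━━━━━━━━━━━━━━━━━━━━━━━━━━━━━━━━
                                   


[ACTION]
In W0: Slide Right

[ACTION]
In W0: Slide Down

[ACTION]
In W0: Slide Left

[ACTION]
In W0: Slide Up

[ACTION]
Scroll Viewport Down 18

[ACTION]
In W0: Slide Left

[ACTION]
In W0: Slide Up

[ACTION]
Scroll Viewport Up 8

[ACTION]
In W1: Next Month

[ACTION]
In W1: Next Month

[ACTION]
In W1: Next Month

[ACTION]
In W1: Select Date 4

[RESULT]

                                   
┏━━━━━━━━━━━━━━━━━━━━━━━━━━━━━━━━━━
┃ SlidingPuzzle                    
┠──────────────────────────────────
┃┏━━━━━━━━━━━━━━━━━━━━━━━┓         
┃┃ CalendarWidget        ┃         
┃┠───────────────────────┨         
┃┃      January 2025     ┃         
┃┃Mo Tu We Th Fr Sa Su   ┃         
┃┃       1  2  3 [ 4]  5 ┃         
┃┃ 6  7  8  9 10 11 12   ┃         
┃┃13 14 15 16 17 18 19   ┃         
┃┃20 21 22 23 24 25 26   ┃         
┃┗━━━━━━━━━━━━━━━━━━━━━━━┛         
┗━━━━━━━━━━━━━━━━━━━━━━━━━━━━━━━━━━
                                   


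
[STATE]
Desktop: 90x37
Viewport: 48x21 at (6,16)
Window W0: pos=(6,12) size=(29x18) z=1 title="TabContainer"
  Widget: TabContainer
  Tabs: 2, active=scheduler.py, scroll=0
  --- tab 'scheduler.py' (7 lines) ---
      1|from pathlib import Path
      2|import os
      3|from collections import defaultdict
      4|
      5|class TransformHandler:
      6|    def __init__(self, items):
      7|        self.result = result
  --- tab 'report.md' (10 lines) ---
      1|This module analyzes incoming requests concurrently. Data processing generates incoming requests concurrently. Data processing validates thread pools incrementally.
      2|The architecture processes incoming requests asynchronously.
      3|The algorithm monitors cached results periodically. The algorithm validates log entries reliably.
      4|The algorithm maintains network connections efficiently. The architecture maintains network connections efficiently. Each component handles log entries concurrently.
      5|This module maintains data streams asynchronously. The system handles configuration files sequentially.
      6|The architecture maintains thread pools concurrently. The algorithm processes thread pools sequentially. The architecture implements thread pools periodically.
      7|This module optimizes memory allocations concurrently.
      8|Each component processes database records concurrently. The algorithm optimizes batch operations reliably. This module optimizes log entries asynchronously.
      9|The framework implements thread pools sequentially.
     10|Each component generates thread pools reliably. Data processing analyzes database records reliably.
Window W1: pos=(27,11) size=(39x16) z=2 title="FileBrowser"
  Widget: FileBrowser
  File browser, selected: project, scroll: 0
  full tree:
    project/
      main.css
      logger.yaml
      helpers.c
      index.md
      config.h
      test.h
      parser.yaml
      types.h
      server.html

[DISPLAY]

┃────────────────────┃    logger.yaml           
┃from pathlib import ┃    helpers.c             
┃import os           ┃    index.md              
┃from collections imp┃    config.h              
┃                    ┃    test.h                
┃class TransformHandl┃    parser.yaml           
┃    def __init__(sel┃    types.h               
┃        self.result ┃    server.html           
┃                    ┃                          
┃                    ┃                          
┃                    ┗━━━━━━━━━━━━━━━━━━━━━━━━━━
┃                           ┃                   
┃                           ┃                   
┗━━━━━━━━━━━━━━━━━━━━━━━━━━━┛                   
                                                
                                                
                                                
                                                
                                                
                                                
                                                


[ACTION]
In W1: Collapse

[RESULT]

┃────────────────────┃                          
┃from pathlib import ┃                          
┃import os           ┃                          
┃from collections imp┃                          
┃                    ┃                          
┃class TransformHandl┃                          
┃    def __init__(sel┃                          
┃        self.result ┃                          
┃                    ┃                          
┃                    ┃                          
┃                    ┗━━━━━━━━━━━━━━━━━━━━━━━━━━
┃                           ┃                   
┃                           ┃                   
┗━━━━━━━━━━━━━━━━━━━━━━━━━━━┛                   
                                                
                                                
                                                
                                                
                                                
                                                
                                                


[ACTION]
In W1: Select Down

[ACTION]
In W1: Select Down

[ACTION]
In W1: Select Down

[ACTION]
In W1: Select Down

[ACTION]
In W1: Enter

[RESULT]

┃────────────────────┃    logger.yaml           
┃from pathlib import ┃    helpers.c             
┃import os           ┃    index.md              
┃from collections imp┃    config.h              
┃                    ┃    test.h                
┃class TransformHandl┃    parser.yaml           
┃    def __init__(sel┃    types.h               
┃        self.result ┃    server.html           
┃                    ┃                          
┃                    ┃                          
┃                    ┗━━━━━━━━━━━━━━━━━━━━━━━━━━
┃                           ┃                   
┃                           ┃                   
┗━━━━━━━━━━━━━━━━━━━━━━━━━━━┛                   
                                                
                                                
                                                
                                                
                                                
                                                
                                                
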